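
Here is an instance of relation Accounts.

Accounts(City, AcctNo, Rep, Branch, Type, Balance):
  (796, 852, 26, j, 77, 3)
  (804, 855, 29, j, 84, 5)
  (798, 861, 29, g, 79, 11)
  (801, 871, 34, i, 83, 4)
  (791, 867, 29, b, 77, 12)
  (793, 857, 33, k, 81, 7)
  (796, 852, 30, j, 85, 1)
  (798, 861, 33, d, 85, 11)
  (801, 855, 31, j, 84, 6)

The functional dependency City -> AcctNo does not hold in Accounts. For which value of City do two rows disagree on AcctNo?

801

City=796: 2 rows → AcctNo = 852, 852 ✓
City=804: 1 row → AcctNo = 855 ✓
City=798: 2 rows → AcctNo = 861, 861 ✓
City=801: 2 rows → AcctNo takes values {871, 855} — violation
City=791: 1 row → AcctNo = 867 ✓
City=793: 1 row → AcctNo = 857 ✓
The only City value with inconsistent AcctNo is City=801.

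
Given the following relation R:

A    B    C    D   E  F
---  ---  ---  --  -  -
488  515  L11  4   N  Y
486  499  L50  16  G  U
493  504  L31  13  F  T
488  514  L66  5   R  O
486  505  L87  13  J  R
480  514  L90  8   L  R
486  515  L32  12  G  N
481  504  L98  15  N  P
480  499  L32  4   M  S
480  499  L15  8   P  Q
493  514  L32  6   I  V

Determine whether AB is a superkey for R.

No

Two distinct rows share (A=480, B=499), so AB does not determine every attribute — not a superkey.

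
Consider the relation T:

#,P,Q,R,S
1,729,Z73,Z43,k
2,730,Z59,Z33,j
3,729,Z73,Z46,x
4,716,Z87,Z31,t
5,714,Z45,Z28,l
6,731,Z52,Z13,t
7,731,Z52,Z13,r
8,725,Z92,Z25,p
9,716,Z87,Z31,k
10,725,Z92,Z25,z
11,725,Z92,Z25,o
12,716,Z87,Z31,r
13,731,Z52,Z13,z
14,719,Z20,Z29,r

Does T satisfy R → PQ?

R=Z43: row 1 → {P,Q} = (729, Z73) ✓
R=Z33: row 2 → {P,Q} = (730, Z59) ✓
R=Z46: row 3 → {P,Q} = (729, Z73) ✓
R=Z31: rows 4, 9, 12 → {P,Q} = (716, Z87), (716, Z87), (716, Z87) ✓
R=Z28: row 5 → {P,Q} = (714, Z45) ✓
R=Z13: rows 6, 7, 13 → {P,Q} = (731, Z52), (731, Z52), (731, Z52) ✓
R=Z25: rows 8, 10, 11 → {P,Q} = (725, Z92), (725, Z92), (725, Z92) ✓
R=Z29: row 14 → {P,Q} = (719, Z20) ✓
Every R value is associated with a single PQ value, so R → PQ holds.

Yes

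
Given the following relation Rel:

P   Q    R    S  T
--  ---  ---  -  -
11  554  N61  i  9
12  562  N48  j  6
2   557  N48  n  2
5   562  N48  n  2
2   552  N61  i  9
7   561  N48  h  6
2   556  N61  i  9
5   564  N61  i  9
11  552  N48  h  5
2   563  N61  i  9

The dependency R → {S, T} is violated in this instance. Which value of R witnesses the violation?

R=N61: 5 rows → {S,T} = (i, 9), (i, 9), (i, 9), (i, 9), (i, 9) ✓
R=N48: 5 rows → {S,T} takes values {(j, 6), (n, 2), (h, 6), (h, 5)} — violation
The only R value with inconsistent RHS is R=N48.

N48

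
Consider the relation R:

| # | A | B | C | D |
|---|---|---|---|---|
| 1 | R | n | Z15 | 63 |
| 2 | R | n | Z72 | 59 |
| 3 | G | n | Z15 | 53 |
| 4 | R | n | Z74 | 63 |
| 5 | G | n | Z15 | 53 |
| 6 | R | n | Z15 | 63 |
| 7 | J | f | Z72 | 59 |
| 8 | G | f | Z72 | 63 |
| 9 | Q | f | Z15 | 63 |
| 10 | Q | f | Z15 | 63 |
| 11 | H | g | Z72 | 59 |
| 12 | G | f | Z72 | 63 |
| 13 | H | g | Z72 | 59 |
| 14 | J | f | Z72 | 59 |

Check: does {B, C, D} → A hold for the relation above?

Yes

(B=n, C=Z15, D=63): rows 1, 6 → A = R, R ✓
(B=n, C=Z72, D=59): row 2 → A = R ✓
(B=n, C=Z15, D=53): rows 3, 5 → A = G, G ✓
(B=n, C=Z74, D=63): row 4 → A = R ✓
(B=f, C=Z72, D=59): rows 7, 14 → A = J, J ✓
(B=f, C=Z72, D=63): rows 8, 12 → A = G, G ✓
(B=f, C=Z15, D=63): rows 9, 10 → A = Q, Q ✓
(B=g, C=Z72, D=59): rows 11, 13 → A = H, H ✓
Every {B, C, D} value is associated with a single A value, so {B, C, D} → A holds.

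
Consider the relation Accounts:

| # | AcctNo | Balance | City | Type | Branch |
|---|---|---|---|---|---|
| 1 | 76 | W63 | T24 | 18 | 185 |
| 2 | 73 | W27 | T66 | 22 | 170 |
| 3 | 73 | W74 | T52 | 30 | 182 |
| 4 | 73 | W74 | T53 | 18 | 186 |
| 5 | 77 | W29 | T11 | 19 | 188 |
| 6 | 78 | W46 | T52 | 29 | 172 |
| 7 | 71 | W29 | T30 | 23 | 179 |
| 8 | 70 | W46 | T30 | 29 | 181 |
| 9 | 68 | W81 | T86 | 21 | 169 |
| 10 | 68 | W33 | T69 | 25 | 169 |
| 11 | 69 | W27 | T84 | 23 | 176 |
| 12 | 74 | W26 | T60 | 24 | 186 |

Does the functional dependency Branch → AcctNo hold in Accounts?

No

Branch=185: row 1 → AcctNo = 76 ✓
Branch=170: row 2 → AcctNo = 73 ✓
Branch=182: row 3 → AcctNo = 73 ✓
Branch=186: rows 4, 12 → AcctNo takes values {73, 74} — violation
Branch=188: row 5 → AcctNo = 77 ✓
Branch=172: row 6 → AcctNo = 78 ✓
Branch=179: row 7 → AcctNo = 71 ✓
Branch=181: row 8 → AcctNo = 70 ✓
Branch=169: rows 9, 10 → AcctNo = 68, 68 ✓
Branch=176: row 11 → AcctNo = 69 ✓
Two rows agree on Branch but differ on AcctNo, so Branch → AcctNo does not hold.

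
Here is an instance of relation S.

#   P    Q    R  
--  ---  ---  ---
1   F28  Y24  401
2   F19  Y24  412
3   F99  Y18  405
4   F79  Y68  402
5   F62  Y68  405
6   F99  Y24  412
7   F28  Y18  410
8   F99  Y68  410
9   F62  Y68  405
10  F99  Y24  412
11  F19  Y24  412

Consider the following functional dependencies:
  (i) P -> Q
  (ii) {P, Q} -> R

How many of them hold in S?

1

(i) P -> Q: P=F28: rows 1, 7 → Q takes values {Y24, Y18} — violation; P=F99: rows 3, 6, 8, 10 → Q takes values {Y18, Y24, Y68} — violation — fails.
(ii) {P, Q} -> R: every LHS value maps to a single RHS value — holds.
1 of the 2 dependencies holds.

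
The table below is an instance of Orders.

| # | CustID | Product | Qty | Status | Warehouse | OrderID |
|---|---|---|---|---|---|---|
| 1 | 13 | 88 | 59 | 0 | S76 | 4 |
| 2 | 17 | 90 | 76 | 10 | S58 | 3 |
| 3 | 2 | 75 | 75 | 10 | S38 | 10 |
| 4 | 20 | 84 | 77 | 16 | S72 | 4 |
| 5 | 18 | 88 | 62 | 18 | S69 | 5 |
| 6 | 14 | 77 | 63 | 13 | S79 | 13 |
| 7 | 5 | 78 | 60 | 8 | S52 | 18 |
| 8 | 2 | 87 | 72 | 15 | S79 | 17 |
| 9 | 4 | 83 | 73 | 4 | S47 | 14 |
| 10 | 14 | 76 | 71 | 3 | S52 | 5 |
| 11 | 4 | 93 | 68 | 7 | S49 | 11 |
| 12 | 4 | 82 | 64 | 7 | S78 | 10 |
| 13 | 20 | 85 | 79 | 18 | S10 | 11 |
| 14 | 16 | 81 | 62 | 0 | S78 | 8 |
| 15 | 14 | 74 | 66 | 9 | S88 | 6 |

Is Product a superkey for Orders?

Rows 1 and 5 have the same Product value Product=88 but are distinct tuples, so Product does not determine every attribute — not a superkey.

No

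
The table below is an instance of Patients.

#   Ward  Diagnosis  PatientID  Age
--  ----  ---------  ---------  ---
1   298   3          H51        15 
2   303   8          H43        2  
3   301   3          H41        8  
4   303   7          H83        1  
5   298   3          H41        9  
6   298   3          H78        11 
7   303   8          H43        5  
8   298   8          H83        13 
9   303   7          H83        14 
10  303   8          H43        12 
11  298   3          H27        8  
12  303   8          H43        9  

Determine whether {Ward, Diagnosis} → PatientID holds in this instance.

No

(Ward=298, Diagnosis=3): rows 1, 5, 6, 11 → PatientID takes values {H51, H41, H78, H27} — violation
(Ward=303, Diagnosis=8): rows 2, 7, 10, 12 → PatientID = H43, H43, H43, H43 ✓
(Ward=301, Diagnosis=3): row 3 → PatientID = H41 ✓
(Ward=303, Diagnosis=7): rows 4, 9 → PatientID = H83, H83 ✓
(Ward=298, Diagnosis=8): row 8 → PatientID = H83 ✓
Two rows agree on {Ward, Diagnosis} but differ on PatientID, so {Ward, Diagnosis} → PatientID does not hold.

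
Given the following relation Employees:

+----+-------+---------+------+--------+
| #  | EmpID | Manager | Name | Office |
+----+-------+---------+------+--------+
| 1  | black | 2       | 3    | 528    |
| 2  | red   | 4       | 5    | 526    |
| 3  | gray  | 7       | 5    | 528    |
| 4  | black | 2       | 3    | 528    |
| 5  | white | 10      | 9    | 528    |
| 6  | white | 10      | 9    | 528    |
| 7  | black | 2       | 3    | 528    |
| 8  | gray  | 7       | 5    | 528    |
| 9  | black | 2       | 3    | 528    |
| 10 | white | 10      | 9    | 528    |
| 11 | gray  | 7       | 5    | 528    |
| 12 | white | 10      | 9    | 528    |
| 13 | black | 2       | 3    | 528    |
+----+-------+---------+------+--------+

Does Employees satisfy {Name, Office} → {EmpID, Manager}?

(Name=3, Office=528): rows 1, 4, 7, 9, 13 → {EmpID,Manager} = (black, 2), (black, 2), (black, 2), (black, 2), (black, 2) ✓
(Name=5, Office=526): row 2 → {EmpID,Manager} = (red, 4) ✓
(Name=5, Office=528): rows 3, 8, 11 → {EmpID,Manager} = (gray, 7), (gray, 7), (gray, 7) ✓
(Name=9, Office=528): rows 5, 6, 10, 12 → {EmpID,Manager} = (white, 10), (white, 10), (white, 10), (white, 10) ✓
Every {Name, Office} value is associated with a single {EmpID, Manager} value, so {Name, Office} → {EmpID, Manager} holds.

Yes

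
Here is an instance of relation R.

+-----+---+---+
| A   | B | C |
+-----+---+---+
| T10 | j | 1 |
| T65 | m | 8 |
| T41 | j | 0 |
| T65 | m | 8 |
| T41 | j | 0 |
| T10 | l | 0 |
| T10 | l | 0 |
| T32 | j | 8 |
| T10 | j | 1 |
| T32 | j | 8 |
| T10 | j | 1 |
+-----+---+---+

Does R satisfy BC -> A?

Yes

(B=j, C=1): 3 rows → A = T10, T10, T10 ✓
(B=m, C=8): 2 rows → A = T65, T65 ✓
(B=j, C=0): 2 rows → A = T41, T41 ✓
(B=l, C=0): 2 rows → A = T10, T10 ✓
(B=j, C=8): 2 rows → A = T32, T32 ✓
Every BC value is associated with a single A value, so BC -> A holds.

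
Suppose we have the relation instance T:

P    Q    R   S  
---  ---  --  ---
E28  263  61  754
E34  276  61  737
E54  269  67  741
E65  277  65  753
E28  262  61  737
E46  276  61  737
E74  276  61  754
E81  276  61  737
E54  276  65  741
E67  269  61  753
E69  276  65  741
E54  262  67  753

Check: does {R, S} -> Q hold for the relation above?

No

(R=61, S=754): 2 rows → Q takes values {263, 276} — violation
(R=61, S=737): 4 rows → Q takes values {276, 262} — violation
(R=67, S=741): 1 row → Q = 269 ✓
(R=65, S=753): 1 row → Q = 277 ✓
(R=65, S=741): 2 rows → Q = 276, 276 ✓
(R=61, S=753): 1 row → Q = 269 ✓
(R=67, S=753): 1 row → Q = 262 ✓
Two rows agree on {R, S} but differ on Q, so {R, S} -> Q does not hold.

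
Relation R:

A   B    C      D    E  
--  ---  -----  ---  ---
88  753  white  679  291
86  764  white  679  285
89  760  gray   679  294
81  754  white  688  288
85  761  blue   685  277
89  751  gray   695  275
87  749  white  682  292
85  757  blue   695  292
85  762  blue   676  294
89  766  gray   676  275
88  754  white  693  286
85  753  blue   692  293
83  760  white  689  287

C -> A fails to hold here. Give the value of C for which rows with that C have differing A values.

white

C=white: 6 rows → A takes values {88, 86, 81, 87, 83} — violation
C=gray: 3 rows → A = 89, 89, 89 ✓
C=blue: 4 rows → A = 85, 85, 85, 85 ✓
The only C value with inconsistent A is C=white.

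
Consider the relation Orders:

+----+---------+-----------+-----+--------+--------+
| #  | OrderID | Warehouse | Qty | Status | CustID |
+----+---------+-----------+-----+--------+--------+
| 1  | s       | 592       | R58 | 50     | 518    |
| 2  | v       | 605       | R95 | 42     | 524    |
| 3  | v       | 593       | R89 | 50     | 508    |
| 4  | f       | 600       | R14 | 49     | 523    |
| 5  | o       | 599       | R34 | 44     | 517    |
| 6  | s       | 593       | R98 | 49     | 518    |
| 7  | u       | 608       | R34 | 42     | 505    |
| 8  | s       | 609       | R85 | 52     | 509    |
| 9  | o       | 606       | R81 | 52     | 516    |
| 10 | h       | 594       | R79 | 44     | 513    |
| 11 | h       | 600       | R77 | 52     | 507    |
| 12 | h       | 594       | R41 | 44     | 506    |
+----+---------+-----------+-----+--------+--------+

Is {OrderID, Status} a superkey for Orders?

Rows 10 and 12 have the same {OrderID, Status} value (OrderID=h, Status=44) but are distinct tuples, so {OrderID, Status} does not determine every attribute — not a superkey.

No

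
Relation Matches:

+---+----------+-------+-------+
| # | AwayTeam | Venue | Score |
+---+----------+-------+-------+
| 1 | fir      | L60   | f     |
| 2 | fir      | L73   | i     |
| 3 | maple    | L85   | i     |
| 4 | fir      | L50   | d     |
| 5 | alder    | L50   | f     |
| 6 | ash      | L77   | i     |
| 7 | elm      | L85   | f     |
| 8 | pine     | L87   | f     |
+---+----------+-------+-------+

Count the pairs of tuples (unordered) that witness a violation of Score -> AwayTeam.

Score=f: violating pairs (1,5), (1,7), (1,8), (5,7), (5,8), (7,8) — 6 pairs.
Score=i: violating pairs (2,3), (2,6), (3,6) — 3 pairs.

9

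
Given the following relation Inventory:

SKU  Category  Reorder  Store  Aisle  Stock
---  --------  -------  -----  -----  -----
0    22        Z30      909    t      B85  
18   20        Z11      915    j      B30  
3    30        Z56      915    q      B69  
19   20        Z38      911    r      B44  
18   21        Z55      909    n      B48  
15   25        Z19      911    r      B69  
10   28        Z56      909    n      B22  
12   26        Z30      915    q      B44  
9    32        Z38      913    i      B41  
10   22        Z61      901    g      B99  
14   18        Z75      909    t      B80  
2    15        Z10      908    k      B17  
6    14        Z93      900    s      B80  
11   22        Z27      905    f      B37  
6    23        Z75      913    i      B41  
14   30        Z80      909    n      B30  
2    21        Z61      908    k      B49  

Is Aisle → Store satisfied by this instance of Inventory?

Yes

Aisle=t: 2 rows → Store = 909, 909 ✓
Aisle=j: 1 row → Store = 915 ✓
Aisle=q: 2 rows → Store = 915, 915 ✓
Aisle=r: 2 rows → Store = 911, 911 ✓
Aisle=n: 3 rows → Store = 909, 909, 909 ✓
Aisle=i: 2 rows → Store = 913, 913 ✓
Aisle=g: 1 row → Store = 901 ✓
Aisle=k: 2 rows → Store = 908, 908 ✓
Aisle=s: 1 row → Store = 900 ✓
Aisle=f: 1 row → Store = 905 ✓
Every Aisle value is associated with a single Store value, so Aisle → Store holds.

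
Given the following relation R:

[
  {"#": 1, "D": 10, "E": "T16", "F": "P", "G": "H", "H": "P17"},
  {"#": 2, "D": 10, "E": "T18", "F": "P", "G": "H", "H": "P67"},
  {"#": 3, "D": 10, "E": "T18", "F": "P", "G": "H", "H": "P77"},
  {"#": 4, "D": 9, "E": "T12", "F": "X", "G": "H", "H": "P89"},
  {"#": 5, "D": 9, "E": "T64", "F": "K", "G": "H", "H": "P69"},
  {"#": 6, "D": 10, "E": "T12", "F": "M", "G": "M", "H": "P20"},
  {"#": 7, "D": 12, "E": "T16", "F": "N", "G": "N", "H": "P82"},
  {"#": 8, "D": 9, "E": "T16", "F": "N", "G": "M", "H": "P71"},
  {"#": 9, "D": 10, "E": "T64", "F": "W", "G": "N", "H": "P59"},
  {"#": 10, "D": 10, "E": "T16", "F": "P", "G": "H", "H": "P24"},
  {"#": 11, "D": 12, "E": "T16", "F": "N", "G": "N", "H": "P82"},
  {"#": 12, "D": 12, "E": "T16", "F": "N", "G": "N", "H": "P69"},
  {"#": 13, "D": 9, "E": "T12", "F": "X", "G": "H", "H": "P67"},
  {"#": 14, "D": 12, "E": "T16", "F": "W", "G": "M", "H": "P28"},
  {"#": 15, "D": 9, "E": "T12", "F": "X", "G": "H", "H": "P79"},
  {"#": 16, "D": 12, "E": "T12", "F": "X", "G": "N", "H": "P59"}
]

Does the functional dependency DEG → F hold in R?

Yes

(D=10, E=T16, G=H): rows 1, 10 → F = P, P ✓
(D=10, E=T18, G=H): rows 2, 3 → F = P, P ✓
(D=9, E=T12, G=H): rows 4, 13, 15 → F = X, X, X ✓
(D=9, E=T64, G=H): row 5 → F = K ✓
(D=10, E=T12, G=M): row 6 → F = M ✓
(D=12, E=T16, G=N): rows 7, 11, 12 → F = N, N, N ✓
(D=9, E=T16, G=M): row 8 → F = N ✓
(D=10, E=T64, G=N): row 9 → F = W ✓
(D=12, E=T16, G=M): row 14 → F = W ✓
(D=12, E=T12, G=N): row 16 → F = X ✓
Every DEG value is associated with a single F value, so DEG → F holds.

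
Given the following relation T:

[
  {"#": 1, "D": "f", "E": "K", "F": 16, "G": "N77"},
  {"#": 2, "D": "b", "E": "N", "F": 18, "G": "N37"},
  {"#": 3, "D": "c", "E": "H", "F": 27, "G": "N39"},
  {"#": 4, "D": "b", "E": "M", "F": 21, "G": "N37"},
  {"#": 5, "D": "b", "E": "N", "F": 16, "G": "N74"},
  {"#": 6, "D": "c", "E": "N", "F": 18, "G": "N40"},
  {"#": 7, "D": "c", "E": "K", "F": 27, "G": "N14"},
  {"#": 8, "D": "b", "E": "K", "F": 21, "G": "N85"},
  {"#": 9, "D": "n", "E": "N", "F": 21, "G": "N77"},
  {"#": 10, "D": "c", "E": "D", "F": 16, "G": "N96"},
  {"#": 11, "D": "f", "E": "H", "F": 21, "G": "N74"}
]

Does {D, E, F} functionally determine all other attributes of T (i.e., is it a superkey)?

Yes

All 11 rows have distinct {D, E, F} values, so {D, E, F} → (all attributes) holds and {D, E, F} is a superkey.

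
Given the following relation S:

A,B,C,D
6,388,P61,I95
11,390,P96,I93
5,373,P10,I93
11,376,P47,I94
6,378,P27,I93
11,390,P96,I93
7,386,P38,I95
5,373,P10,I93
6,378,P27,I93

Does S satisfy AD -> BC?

Yes

(A=6, D=I95): 1 row → {B,C} = (388, P61) ✓
(A=11, D=I93): 2 rows → {B,C} = (390, P96), (390, P96) ✓
(A=5, D=I93): 2 rows → {B,C} = (373, P10), (373, P10) ✓
(A=11, D=I94): 1 row → {B,C} = (376, P47) ✓
(A=6, D=I93): 2 rows → {B,C} = (378, P27), (378, P27) ✓
(A=7, D=I95): 1 row → {B,C} = (386, P38) ✓
Every AD value is associated with a single BC value, so AD -> BC holds.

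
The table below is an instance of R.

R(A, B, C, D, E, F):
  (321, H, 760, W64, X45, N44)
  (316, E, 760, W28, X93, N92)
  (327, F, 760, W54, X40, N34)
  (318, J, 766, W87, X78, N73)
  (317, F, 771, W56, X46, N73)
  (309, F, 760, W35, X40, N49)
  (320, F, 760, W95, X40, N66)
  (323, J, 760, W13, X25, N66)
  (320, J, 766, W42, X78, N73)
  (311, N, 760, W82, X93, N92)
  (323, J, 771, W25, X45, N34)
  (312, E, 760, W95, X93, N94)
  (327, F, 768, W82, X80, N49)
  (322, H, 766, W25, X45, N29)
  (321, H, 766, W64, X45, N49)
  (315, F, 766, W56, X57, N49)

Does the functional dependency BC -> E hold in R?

(B=H, C=760): 1 row → E = X45 ✓
(B=E, C=760): 2 rows → E = X93, X93 ✓
(B=F, C=760): 3 rows → E = X40, X40, X40 ✓
(B=J, C=766): 2 rows → E = X78, X78 ✓
(B=F, C=771): 1 row → E = X46 ✓
(B=J, C=760): 1 row → E = X25 ✓
(B=N, C=760): 1 row → E = X93 ✓
(B=J, C=771): 1 row → E = X45 ✓
(B=F, C=768): 1 row → E = X80 ✓
(B=H, C=766): 2 rows → E = X45, X45 ✓
(B=F, C=766): 1 row → E = X57 ✓
Every BC value is associated with a single E value, so BC -> E holds.

Yes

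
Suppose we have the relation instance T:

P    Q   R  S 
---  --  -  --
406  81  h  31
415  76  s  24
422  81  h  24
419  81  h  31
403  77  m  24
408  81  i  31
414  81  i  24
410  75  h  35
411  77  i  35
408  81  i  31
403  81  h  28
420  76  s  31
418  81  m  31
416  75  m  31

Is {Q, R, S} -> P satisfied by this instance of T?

(Q=81, R=h, S=31): 2 rows → P takes values {406, 419} — violation
(Q=76, R=s, S=24): 1 row → P = 415 ✓
(Q=81, R=h, S=24): 1 row → P = 422 ✓
(Q=77, R=m, S=24): 1 row → P = 403 ✓
(Q=81, R=i, S=31): 2 rows → P = 408, 408 ✓
(Q=81, R=i, S=24): 1 row → P = 414 ✓
(Q=75, R=h, S=35): 1 row → P = 410 ✓
(Q=77, R=i, S=35): 1 row → P = 411 ✓
(Q=81, R=h, S=28): 1 row → P = 403 ✓
(Q=76, R=s, S=31): 1 row → P = 420 ✓
(Q=81, R=m, S=31): 1 row → P = 418 ✓
(Q=75, R=m, S=31): 1 row → P = 416 ✓
Two rows agree on {Q, R, S} but differ on P, so {Q, R, S} -> P does not hold.

No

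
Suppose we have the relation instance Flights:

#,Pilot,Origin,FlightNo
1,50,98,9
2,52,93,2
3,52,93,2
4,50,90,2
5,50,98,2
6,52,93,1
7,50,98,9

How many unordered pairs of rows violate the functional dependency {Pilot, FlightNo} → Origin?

1

(Pilot=50, FlightNo=9): all 2 rows agree on Origin — 0 pairs.
(Pilot=52, FlightNo=2): all 2 rows agree on Origin — 0 pairs.
(Pilot=50, FlightNo=2): violating pairs (4,5) — 1 pair.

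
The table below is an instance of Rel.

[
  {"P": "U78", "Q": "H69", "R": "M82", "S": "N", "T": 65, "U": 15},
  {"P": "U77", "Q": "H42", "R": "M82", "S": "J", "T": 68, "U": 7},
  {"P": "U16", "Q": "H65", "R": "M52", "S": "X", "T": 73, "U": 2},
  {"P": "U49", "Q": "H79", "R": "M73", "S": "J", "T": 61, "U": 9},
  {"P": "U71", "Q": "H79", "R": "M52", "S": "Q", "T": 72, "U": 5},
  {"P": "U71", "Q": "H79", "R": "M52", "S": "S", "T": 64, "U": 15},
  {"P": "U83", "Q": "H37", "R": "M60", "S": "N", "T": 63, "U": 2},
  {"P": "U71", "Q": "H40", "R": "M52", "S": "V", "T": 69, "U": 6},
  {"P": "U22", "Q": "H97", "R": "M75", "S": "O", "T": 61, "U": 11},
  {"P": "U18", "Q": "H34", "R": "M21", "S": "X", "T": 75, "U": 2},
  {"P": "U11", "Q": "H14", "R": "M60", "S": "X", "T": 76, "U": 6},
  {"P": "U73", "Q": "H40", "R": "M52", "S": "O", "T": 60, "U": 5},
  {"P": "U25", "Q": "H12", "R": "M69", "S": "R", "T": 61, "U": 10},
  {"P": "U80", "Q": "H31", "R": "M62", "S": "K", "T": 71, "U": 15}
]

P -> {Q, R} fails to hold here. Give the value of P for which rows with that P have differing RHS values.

P=U78: 1 row → {Q,R} = (H69, M82) ✓
P=U77: 1 row → {Q,R} = (H42, M82) ✓
P=U16: 1 row → {Q,R} = (H65, M52) ✓
P=U49: 1 row → {Q,R} = (H79, M73) ✓
P=U71: 3 rows → {Q,R} takes values {(H79, M52), (H40, M52)} — violation
P=U83: 1 row → {Q,R} = (H37, M60) ✓
P=U22: 1 row → {Q,R} = (H97, M75) ✓
P=U18: 1 row → {Q,R} = (H34, M21) ✓
P=U11: 1 row → {Q,R} = (H14, M60) ✓
P=U73: 1 row → {Q,R} = (H40, M52) ✓
P=U25: 1 row → {Q,R} = (H12, M69) ✓
P=U80: 1 row → {Q,R} = (H31, M62) ✓
The only P value with inconsistent RHS is P=U71.

U71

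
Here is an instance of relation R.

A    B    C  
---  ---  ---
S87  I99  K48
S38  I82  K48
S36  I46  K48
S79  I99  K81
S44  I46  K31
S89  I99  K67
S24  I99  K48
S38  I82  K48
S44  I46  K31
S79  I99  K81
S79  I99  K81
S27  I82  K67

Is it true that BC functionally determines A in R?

(B=I99, C=K48): 2 rows → A takes values {S87, S24} — violation
(B=I82, C=K48): 2 rows → A = S38, S38 ✓
(B=I46, C=K48): 1 row → A = S36 ✓
(B=I99, C=K81): 3 rows → A = S79, S79, S79 ✓
(B=I46, C=K31): 2 rows → A = S44, S44 ✓
(B=I99, C=K67): 1 row → A = S89 ✓
(B=I82, C=K67): 1 row → A = S27 ✓
Two rows agree on BC but differ on A, so BC → A does not hold.

No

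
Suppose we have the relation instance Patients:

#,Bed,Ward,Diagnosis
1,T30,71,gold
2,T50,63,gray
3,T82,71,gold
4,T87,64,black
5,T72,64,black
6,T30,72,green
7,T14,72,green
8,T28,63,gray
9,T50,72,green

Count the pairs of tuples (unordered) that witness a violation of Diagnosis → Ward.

Diagnosis=gold: all 2 rows agree on Ward — 0 pairs.
Diagnosis=gray: all 2 rows agree on Ward — 0 pairs.
Diagnosis=black: all 2 rows agree on Ward — 0 pairs.
Diagnosis=green: all 3 rows agree on Ward — 0 pairs.

0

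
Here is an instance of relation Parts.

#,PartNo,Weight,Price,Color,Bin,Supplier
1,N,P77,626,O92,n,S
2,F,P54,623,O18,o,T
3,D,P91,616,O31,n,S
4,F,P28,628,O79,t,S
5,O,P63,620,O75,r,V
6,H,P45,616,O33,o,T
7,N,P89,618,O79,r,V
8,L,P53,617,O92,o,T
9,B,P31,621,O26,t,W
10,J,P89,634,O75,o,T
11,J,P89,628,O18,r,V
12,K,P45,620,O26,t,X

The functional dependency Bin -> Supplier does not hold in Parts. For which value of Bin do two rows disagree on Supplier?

t

Bin=n: rows 1, 3 → Supplier = S, S ✓
Bin=o: rows 2, 6, 8, 10 → Supplier = T, T, T, T ✓
Bin=t: rows 4, 9, 12 → Supplier takes values {S, W, X} — violation
Bin=r: rows 5, 7, 11 → Supplier = V, V, V ✓
The only Bin value with inconsistent Supplier is Bin=t.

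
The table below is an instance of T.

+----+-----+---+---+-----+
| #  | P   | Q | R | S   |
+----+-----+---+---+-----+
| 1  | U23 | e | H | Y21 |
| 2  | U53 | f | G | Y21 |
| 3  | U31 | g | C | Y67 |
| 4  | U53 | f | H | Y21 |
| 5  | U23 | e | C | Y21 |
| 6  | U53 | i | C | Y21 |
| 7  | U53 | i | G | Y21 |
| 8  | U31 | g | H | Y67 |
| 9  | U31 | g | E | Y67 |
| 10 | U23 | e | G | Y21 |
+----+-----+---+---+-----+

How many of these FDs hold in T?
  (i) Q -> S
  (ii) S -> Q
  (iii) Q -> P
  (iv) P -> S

(i) Q -> S: every LHS value maps to a single RHS value — holds.
(ii) S -> Q: S=Y21: rows 1, 2, 4, 5, 6, 7, 10 → Q takes values {e, f, i} — violation — fails.
(iii) Q -> P: every LHS value maps to a single RHS value — holds.
(iv) P -> S: every LHS value maps to a single RHS value — holds.
3 of the 4 dependencies hold.

3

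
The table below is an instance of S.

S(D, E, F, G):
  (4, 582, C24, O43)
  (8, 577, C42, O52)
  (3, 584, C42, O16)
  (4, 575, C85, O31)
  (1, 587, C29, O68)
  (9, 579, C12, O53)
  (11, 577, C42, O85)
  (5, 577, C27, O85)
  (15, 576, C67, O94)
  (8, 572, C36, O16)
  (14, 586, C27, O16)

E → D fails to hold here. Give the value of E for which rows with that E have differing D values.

577

E=582: 1 row → D = 4 ✓
E=577: 3 rows → D takes values {8, 11, 5} — violation
E=584: 1 row → D = 3 ✓
E=575: 1 row → D = 4 ✓
E=587: 1 row → D = 1 ✓
E=579: 1 row → D = 9 ✓
E=576: 1 row → D = 15 ✓
E=572: 1 row → D = 8 ✓
E=586: 1 row → D = 14 ✓
The only E value with inconsistent D is E=577.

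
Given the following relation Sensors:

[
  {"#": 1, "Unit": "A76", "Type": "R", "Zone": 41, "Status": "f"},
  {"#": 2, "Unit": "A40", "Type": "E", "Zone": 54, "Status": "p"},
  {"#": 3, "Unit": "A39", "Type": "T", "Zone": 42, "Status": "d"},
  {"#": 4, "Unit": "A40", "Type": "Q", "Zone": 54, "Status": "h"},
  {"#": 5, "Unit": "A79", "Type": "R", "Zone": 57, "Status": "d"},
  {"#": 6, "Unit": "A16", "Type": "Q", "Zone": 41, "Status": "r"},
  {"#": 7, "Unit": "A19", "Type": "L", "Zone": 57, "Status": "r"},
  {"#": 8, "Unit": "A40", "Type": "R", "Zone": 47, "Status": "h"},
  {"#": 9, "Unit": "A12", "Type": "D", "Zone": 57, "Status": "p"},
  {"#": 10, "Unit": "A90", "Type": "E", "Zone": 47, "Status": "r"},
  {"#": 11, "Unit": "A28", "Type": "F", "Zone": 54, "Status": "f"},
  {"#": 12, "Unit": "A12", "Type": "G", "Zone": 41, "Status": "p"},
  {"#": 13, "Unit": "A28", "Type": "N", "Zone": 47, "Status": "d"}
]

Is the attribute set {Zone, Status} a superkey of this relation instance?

Yes

All 13 rows have distinct {Zone, Status} values, so {Zone, Status} → (all attributes) holds and {Zone, Status} is a superkey.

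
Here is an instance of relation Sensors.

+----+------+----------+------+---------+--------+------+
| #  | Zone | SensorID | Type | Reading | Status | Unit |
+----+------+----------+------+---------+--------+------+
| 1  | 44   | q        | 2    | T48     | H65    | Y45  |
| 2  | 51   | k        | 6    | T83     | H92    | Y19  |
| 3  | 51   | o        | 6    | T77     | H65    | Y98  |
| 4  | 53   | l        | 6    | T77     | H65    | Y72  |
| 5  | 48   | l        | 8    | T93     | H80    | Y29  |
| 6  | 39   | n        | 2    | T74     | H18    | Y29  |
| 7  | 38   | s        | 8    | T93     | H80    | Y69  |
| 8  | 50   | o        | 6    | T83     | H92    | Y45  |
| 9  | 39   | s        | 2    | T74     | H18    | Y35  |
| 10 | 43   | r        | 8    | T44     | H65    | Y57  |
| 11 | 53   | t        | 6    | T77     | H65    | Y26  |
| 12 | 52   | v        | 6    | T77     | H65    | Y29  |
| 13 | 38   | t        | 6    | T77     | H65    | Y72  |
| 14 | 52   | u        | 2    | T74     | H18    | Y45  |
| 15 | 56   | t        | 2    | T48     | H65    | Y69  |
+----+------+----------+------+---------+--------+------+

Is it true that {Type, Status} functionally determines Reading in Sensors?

(Type=2, Status=H65): rows 1, 15 → Reading = T48, T48 ✓
(Type=6, Status=H92): rows 2, 8 → Reading = T83, T83 ✓
(Type=6, Status=H65): rows 3, 4, 11, 12, 13 → Reading = T77, T77, T77, T77, T77 ✓
(Type=8, Status=H80): rows 5, 7 → Reading = T93, T93 ✓
(Type=2, Status=H18): rows 6, 9, 14 → Reading = T74, T74, T74 ✓
(Type=8, Status=H65): row 10 → Reading = T44 ✓
Every {Type, Status} value is associated with a single Reading value, so {Type, Status} -> Reading holds.

Yes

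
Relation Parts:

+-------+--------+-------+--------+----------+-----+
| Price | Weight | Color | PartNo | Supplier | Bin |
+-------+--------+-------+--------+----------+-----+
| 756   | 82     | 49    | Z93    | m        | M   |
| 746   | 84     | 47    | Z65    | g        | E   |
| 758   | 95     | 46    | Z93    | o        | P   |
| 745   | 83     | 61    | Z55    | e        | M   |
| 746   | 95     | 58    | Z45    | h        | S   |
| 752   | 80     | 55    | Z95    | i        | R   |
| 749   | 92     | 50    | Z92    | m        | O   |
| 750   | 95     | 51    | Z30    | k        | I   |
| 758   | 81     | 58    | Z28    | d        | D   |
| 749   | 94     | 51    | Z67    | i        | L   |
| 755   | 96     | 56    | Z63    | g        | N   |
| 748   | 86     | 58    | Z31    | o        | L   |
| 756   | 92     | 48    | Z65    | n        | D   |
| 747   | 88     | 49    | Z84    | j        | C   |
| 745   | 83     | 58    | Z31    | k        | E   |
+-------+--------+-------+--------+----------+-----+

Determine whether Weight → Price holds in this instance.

Weight=82: 1 row → Price = 756 ✓
Weight=84: 1 row → Price = 746 ✓
Weight=95: 3 rows → Price takes values {758, 746, 750} — violation
Weight=83: 2 rows → Price = 745, 745 ✓
Weight=80: 1 row → Price = 752 ✓
Weight=92: 2 rows → Price takes values {749, 756} — violation
Weight=81: 1 row → Price = 758 ✓
Weight=94: 1 row → Price = 749 ✓
Weight=96: 1 row → Price = 755 ✓
Weight=86: 1 row → Price = 748 ✓
Weight=88: 1 row → Price = 747 ✓
Two rows agree on Weight but differ on Price, so Weight → Price does not hold.

No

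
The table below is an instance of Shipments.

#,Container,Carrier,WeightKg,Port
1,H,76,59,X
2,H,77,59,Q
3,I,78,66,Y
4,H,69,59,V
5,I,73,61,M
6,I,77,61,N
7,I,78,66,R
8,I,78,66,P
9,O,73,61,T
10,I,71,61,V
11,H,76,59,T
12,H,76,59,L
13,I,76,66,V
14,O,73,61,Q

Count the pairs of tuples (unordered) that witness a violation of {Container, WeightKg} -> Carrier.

13

(Container=H, WeightKg=59): violating pairs (1,2), (1,4), (2,4), (2,11), (2,12), (4,11), (4,12) — 7 pairs.
(Container=I, WeightKg=66): violating pairs (3,13), (7,13), (8,13) — 3 pairs.
(Container=I, WeightKg=61): violating pairs (5,6), (5,10), (6,10) — 3 pairs.
(Container=O, WeightKg=61): all 2 rows agree on Carrier — 0 pairs.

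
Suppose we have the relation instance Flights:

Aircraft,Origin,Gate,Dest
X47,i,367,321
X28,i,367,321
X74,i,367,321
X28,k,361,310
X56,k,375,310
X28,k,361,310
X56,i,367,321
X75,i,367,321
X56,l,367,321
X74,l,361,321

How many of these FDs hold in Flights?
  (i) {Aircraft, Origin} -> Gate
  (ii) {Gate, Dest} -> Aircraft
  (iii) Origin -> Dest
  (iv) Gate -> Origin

2

(i) {Aircraft, Origin} -> Gate: every LHS value maps to a single RHS value — holds.
(ii) {Gate, Dest} -> Aircraft: (Gate=367, Dest=321): 6 rows → Aircraft takes values {X47, X28, X74, X56, X75} — violation — fails.
(iii) Origin -> Dest: every LHS value maps to a single RHS value — holds.
(iv) Gate -> Origin: Gate=367: 6 rows → Origin takes values {i, l} — violation; Gate=361: 3 rows → Origin takes values {k, l} — violation — fails.
2 of the 4 dependencies hold.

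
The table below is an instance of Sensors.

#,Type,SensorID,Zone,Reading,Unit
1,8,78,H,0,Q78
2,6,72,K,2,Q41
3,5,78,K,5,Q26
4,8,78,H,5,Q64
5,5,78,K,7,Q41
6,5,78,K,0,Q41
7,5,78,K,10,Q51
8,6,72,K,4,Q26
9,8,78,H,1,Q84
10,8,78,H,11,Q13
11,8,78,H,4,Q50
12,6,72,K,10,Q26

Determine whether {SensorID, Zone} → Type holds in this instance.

(SensorID=78, Zone=H): rows 1, 4, 9, 10, 11 → Type = 8, 8, 8, 8, 8 ✓
(SensorID=72, Zone=K): rows 2, 8, 12 → Type = 6, 6, 6 ✓
(SensorID=78, Zone=K): rows 3, 5, 6, 7 → Type = 5, 5, 5, 5 ✓
Every {SensorID, Zone} value is associated with a single Type value, so {SensorID, Zone} → Type holds.

Yes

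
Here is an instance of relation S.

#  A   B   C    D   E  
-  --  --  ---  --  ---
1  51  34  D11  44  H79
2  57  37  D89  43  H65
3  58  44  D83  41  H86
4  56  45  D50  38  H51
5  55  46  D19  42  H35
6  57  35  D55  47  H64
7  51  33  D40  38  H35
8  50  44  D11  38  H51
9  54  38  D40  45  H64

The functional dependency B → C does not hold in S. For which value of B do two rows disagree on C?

B=34: row 1 → C = D11 ✓
B=37: row 2 → C = D89 ✓
B=44: rows 3, 8 → C takes values {D83, D11} — violation
B=45: row 4 → C = D50 ✓
B=46: row 5 → C = D19 ✓
B=35: row 6 → C = D55 ✓
B=33: row 7 → C = D40 ✓
B=38: row 9 → C = D40 ✓
The only B value with inconsistent C is B=44.

44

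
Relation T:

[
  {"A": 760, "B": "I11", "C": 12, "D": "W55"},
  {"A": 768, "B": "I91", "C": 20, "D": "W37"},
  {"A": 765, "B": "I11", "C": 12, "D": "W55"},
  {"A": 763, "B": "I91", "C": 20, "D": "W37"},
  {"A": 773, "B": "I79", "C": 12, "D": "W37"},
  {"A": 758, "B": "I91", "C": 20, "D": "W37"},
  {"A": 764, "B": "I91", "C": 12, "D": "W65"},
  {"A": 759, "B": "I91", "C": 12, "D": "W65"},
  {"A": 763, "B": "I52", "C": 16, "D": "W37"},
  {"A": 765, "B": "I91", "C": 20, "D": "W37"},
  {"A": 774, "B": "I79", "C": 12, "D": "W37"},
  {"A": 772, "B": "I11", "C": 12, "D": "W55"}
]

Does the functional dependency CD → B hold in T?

(C=12, D=W55): 3 rows → B = I11, I11, I11 ✓
(C=20, D=W37): 4 rows → B = I91, I91, I91, I91 ✓
(C=12, D=W37): 2 rows → B = I79, I79 ✓
(C=12, D=W65): 2 rows → B = I91, I91 ✓
(C=16, D=W37): 1 row → B = I52 ✓
Every CD value is associated with a single B value, so CD → B holds.

Yes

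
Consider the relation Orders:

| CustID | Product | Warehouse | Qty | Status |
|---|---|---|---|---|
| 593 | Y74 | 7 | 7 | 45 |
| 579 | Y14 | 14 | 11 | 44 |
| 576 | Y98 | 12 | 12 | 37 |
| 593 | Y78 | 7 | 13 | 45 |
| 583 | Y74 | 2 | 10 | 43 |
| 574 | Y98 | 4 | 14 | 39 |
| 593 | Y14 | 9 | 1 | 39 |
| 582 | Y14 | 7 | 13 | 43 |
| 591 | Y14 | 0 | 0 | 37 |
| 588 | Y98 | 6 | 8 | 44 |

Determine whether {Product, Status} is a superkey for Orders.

Yes

All 10 rows have distinct {Product, Status} values, so {Product, Status} → (all attributes) holds and {Product, Status} is a superkey.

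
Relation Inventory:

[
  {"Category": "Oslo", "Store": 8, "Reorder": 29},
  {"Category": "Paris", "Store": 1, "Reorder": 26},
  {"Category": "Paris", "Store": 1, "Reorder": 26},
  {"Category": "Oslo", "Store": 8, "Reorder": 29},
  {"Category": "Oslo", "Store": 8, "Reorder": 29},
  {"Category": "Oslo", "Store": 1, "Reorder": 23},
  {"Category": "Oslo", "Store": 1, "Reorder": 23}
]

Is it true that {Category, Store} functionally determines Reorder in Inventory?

Yes

(Category=Oslo, Store=8): 3 rows → Reorder = 29, 29, 29 ✓
(Category=Paris, Store=1): 2 rows → Reorder = 26, 26 ✓
(Category=Oslo, Store=1): 2 rows → Reorder = 23, 23 ✓
Every {Category, Store} value is associated with a single Reorder value, so {Category, Store} → Reorder holds.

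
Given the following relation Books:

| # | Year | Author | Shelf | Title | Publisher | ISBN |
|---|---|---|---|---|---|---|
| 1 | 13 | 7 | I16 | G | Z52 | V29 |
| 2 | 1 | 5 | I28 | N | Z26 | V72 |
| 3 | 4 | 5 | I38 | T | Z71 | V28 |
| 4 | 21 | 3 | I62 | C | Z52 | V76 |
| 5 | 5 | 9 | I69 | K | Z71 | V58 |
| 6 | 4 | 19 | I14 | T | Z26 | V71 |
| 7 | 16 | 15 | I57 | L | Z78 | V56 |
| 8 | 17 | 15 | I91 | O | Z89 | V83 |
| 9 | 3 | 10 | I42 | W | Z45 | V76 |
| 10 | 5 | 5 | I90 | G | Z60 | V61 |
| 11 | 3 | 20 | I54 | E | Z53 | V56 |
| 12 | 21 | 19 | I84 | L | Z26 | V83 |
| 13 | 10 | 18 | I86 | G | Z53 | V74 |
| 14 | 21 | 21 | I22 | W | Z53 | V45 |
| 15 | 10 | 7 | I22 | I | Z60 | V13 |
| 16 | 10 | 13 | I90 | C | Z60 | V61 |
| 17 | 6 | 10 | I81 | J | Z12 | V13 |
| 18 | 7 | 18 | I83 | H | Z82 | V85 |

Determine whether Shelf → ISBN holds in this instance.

No

Shelf=I16: row 1 → ISBN = V29 ✓
Shelf=I28: row 2 → ISBN = V72 ✓
Shelf=I38: row 3 → ISBN = V28 ✓
Shelf=I62: row 4 → ISBN = V76 ✓
Shelf=I69: row 5 → ISBN = V58 ✓
Shelf=I14: row 6 → ISBN = V71 ✓
Shelf=I57: row 7 → ISBN = V56 ✓
Shelf=I91: row 8 → ISBN = V83 ✓
Shelf=I42: row 9 → ISBN = V76 ✓
Shelf=I90: rows 10, 16 → ISBN = V61, V61 ✓
Shelf=I54: row 11 → ISBN = V56 ✓
Shelf=I84: row 12 → ISBN = V83 ✓
Shelf=I86: row 13 → ISBN = V74 ✓
Shelf=I22: rows 14, 15 → ISBN takes values {V45, V13} — violation
Shelf=I81: row 17 → ISBN = V13 ✓
Shelf=I83: row 18 → ISBN = V85 ✓
Two rows agree on Shelf but differ on ISBN, so Shelf → ISBN does not hold.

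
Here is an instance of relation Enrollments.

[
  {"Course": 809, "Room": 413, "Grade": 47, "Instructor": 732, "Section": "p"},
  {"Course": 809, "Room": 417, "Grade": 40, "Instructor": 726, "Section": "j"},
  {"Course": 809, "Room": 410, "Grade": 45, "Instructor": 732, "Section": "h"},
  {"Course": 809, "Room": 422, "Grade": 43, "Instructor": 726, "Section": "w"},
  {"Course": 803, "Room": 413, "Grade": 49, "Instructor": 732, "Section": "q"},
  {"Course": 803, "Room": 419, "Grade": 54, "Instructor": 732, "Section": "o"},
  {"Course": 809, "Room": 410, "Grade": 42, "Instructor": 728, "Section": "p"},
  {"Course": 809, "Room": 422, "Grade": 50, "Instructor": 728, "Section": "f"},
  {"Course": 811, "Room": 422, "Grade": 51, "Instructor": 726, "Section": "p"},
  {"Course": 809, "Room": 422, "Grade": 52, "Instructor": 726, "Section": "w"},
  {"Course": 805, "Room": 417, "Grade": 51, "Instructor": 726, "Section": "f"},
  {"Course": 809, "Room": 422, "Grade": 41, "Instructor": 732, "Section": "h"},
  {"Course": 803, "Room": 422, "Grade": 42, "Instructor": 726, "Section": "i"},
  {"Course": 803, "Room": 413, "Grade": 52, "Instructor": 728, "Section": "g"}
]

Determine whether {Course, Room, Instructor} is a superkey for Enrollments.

Two distinct rows share (Course=809, Room=422, Instructor=726), so {Course, Room, Instructor} does not determine every attribute — not a superkey.

No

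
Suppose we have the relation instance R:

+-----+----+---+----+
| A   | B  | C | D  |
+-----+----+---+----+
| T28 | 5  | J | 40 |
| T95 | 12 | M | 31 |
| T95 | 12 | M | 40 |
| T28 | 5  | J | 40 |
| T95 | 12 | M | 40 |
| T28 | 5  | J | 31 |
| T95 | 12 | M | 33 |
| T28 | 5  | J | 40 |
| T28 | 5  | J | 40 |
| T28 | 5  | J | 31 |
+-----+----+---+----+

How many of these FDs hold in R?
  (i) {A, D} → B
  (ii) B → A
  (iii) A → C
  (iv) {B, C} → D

(i) {A, D} → B: every LHS value maps to a single RHS value — holds.
(ii) B → A: every LHS value maps to a single RHS value — holds.
(iii) A → C: every LHS value maps to a single RHS value — holds.
(iv) {B, C} → D: (B=5, C=J): 6 rows → D takes values {40, 31} — violation; (B=12, C=M): 4 rows → D takes values {31, 40, 33} — violation — fails.
3 of the 4 dependencies hold.

3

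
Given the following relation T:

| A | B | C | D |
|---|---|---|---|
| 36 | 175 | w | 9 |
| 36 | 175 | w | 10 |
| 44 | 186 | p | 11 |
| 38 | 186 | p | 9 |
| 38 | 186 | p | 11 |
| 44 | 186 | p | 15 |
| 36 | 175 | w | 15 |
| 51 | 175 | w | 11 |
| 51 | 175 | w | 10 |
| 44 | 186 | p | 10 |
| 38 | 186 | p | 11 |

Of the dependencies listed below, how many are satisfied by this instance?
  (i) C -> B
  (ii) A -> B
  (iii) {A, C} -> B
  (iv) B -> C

4

(i) C -> B: every LHS value maps to a single RHS value — holds.
(ii) A -> B: every LHS value maps to a single RHS value — holds.
(iii) {A, C} -> B: every LHS value maps to a single RHS value — holds.
(iv) B -> C: every LHS value maps to a single RHS value — holds.
4 of the 4 dependencies hold.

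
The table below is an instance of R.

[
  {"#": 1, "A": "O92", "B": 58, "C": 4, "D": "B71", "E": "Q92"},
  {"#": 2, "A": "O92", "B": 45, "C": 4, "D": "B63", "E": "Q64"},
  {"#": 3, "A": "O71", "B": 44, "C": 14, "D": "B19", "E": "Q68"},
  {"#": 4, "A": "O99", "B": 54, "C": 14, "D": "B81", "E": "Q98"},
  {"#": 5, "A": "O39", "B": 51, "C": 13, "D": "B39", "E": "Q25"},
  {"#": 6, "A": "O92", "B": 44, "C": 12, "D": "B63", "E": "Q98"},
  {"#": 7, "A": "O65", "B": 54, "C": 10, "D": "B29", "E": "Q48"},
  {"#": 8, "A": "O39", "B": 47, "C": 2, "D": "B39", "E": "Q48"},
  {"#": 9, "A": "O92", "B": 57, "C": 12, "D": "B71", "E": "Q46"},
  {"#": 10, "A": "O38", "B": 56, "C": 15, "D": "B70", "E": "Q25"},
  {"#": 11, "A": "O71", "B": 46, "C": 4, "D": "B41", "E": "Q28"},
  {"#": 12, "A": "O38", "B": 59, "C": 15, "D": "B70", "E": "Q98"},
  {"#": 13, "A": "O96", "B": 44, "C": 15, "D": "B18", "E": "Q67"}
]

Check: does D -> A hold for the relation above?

Yes

D=B71: rows 1, 9 → A = O92, O92 ✓
D=B63: rows 2, 6 → A = O92, O92 ✓
D=B19: row 3 → A = O71 ✓
D=B81: row 4 → A = O99 ✓
D=B39: rows 5, 8 → A = O39, O39 ✓
D=B29: row 7 → A = O65 ✓
D=B70: rows 10, 12 → A = O38, O38 ✓
D=B41: row 11 → A = O71 ✓
D=B18: row 13 → A = O96 ✓
Every D value is associated with a single A value, so D -> A holds.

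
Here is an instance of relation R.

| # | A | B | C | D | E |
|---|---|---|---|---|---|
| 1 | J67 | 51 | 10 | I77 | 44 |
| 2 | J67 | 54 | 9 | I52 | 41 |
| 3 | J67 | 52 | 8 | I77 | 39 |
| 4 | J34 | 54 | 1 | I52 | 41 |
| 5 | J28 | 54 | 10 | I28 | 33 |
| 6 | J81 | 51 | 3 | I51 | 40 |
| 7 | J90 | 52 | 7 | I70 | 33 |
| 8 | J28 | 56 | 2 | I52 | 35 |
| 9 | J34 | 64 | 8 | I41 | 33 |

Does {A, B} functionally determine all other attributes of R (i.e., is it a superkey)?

Yes

All 9 rows have distinct {A, B} values, so {A, B} → (all attributes) holds and {A, B} is a superkey.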